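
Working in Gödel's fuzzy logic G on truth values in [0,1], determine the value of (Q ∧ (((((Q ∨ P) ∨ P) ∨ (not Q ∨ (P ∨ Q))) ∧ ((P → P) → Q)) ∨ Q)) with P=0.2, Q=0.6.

(Q ∨ P) = max(0.6, 0.2) = 0.6
((Q ∨ P) ∨ P) = max(0.6, 0.2) = 0.6
not Q: Gödel ¬ of 0.6 = 0 (operand ≠ 0)
(P ∨ Q) = max(0.2, 0.6) = 0.6
(not Q ∨ (P ∨ Q)) = max(0, 0.6) = 0.6
(((Q ∨ P) ∨ P) ∨ (not Q ∨ (P ∨ Q))) = max(0.6, 0.6) = 0.6
(P → P): 0.2 ≤ 0.2, so result = 1
((P → P) → Q): 1 > 0.6, so result = 0.6
((((Q ∨ P) ∨ P) ∨ (not Q ∨ (P ∨ Q))) ∧ ((P → P) → Q)) = min(0.6, 0.6) = 0.6
(((((Q ∨ P) ∨ P) ∨ (not Q ∨ (P ∨ Q))) ∧ ((P → P) → Q)) ∨ Q) = max(0.6, 0.6) = 0.6
(Q ∧ (((((Q ∨ P) ∨ P) ∨ (not Q ∨ (P ∨ Q))) ∧ ((P → P) → Q)) ∨ Q)) = min(0.6, 0.6) = 0.6

0.60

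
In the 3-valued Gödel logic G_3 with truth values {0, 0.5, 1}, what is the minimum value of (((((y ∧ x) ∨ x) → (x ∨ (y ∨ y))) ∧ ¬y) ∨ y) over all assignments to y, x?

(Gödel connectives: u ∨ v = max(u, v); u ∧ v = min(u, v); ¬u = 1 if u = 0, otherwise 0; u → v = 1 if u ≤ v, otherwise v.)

0.50

The minimum is attained at y = 0.5, x = 0:
  (y ∧ x) = min(0.5, 0) = 0
  ((y ∧ x) ∨ x) = max(0, 0) = 0
  (y ∨ y) = max(0.5, 0.5) = 0.5
  (x ∨ (y ∨ y)) = max(0, 0.5) = 0.5
  (((y ∧ x) ∨ x) → (x ∨ (y ∨ y))): 0 ≤ 0.5, so result = 1
  ¬y: Gödel ¬ of 0.5 = 0 (operand ≠ 0)
  ((((y ∧ x) ∨ x) → (x ∨ (y ∨ y))) ∧ ¬y) = min(1, 0) = 0
  (((((y ∧ x) ∨ x) → (x ∨ (y ∨ y))) ∧ ¬y) ∨ y) = max(0, 0.5) = 0.5
Checking all 9 assignments confirms none give a value below 0.50.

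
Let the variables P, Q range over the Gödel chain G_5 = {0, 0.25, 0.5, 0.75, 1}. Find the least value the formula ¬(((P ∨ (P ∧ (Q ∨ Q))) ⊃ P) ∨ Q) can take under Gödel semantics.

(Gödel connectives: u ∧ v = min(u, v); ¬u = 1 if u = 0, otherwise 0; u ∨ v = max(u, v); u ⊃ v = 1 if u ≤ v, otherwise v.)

0.00

The minimum is attained at P = 0, Q = 0:
  (Q ∨ Q) = max(0, 0) = 0
  (P ∧ (Q ∨ Q)) = min(0, 0) = 0
  (P ∨ (P ∧ (Q ∨ Q))) = max(0, 0) = 0
  ((P ∨ (P ∧ (Q ∨ Q))) ⊃ P): 0 ≤ 0, so result = 1
  (((P ∨ (P ∧ (Q ∨ Q))) ⊃ P) ∨ Q) = max(1, 0) = 1
  ¬(((P ∨ (P ∧ (Q ∨ Q))) ⊃ P) ∨ Q): Gödel ¬ of 1 = 0 (operand ≠ 0)
Checking all 25 assignments confirms none give a value below 0.00.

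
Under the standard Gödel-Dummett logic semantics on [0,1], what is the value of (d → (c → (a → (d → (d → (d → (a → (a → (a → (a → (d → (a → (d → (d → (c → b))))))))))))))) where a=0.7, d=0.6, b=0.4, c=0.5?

(c → b): 0.5 > 0.4, so result = 0.4
(d → (c → b)): 0.6 > 0.4, so result = 0.4
(d → (d → (c → b))): 0.6 > 0.4, so result = 0.4
(a → (d → (d → (c → b)))): 0.7 > 0.4, so result = 0.4
(d → (a → (d → (d → (c → b))))): 0.6 > 0.4, so result = 0.4
(a → (d → (a → (d → (d → (c → b)))))): 0.7 > 0.4, so result = 0.4
(a → (a → (d → (a → (d → (d → (c → b))))))): 0.7 > 0.4, so result = 0.4
(a → (a → (a → (d → (a → (d → (d → (c → b)))))))): 0.7 > 0.4, so result = 0.4
(a → (a → (a → (a → (d → (a → (d → (d → (c → b))))))))): 0.7 > 0.4, so result = 0.4
(d → (a → (a → (a → (a → (d → (a → (d → (d → (c → b)))))))))): 0.6 > 0.4, so result = 0.4
(d → (d → (a → (a → (a → (a → (d → (a → (d → (d → (c → b))))))))))): 0.6 > 0.4, so result = 0.4
(d → (d → (d → (a → (a → (a → (a → (d → (a → (d → (d → (c → b)))))))))))): 0.6 > 0.4, so result = 0.4
(a → (d → (d → (d → (a → (a → (a → (a → (d → (a → (d → (d → (c → b))))))))))))): 0.7 > 0.4, so result = 0.4
(c → (a → (d → (d → (d → (a → (a → (a → (a → (d → (a → (d → (d → (c → b)))))))))))))): 0.5 > 0.4, so result = 0.4
(d → (c → (a → (d → (d → (d → (a → (a → (a → (a → (d → (a → (d → (d → (c → b))))))))))))))): 0.6 > 0.4, so result = 0.4

0.40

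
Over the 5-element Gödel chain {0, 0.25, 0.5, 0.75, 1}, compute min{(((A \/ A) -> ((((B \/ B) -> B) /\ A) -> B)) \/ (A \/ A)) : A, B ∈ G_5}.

The minimum is attained at A = 0.25, B = 0:
  (A \/ A) = max(0.25, 0.25) = 0.25
  (B \/ B) = max(0, 0) = 0
  ((B \/ B) -> B): 0 ≤ 0, so result = 1
  (((B \/ B) -> B) /\ A) = min(1, 0.25) = 0.25
  ((((B \/ B) -> B) /\ A) -> B): 0.25 > 0, so result = 0
  ((A \/ A) -> ((((B \/ B) -> B) /\ A) -> B)): 0.25 > 0, so result = 0
  (A \/ A) = max(0.25, 0.25) = 0.25
  (((A \/ A) -> ((((B \/ B) -> B) /\ A) -> B)) \/ (A \/ A)) = max(0, 0.25) = 0.25
Checking all 25 assignments confirms none give a value below 0.25.

0.25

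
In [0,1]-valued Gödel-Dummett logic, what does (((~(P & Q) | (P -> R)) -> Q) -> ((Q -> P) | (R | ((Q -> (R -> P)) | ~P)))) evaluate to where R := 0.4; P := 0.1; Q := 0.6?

0.40

(P & Q) = min(0.1, 0.6) = 0.1
~(P & Q): Gödel ¬ of 0.1 = 0 (operand ≠ 0)
(P -> R): 0.1 ≤ 0.4, so result = 1
(~(P & Q) | (P -> R)) = max(0, 1) = 1
((~(P & Q) | (P -> R)) -> Q): 1 > 0.6, so result = 0.6
(Q -> P): 0.6 > 0.1, so result = 0.1
(R -> P): 0.4 > 0.1, so result = 0.1
(Q -> (R -> P)): 0.6 > 0.1, so result = 0.1
~P: Gödel ¬ of 0.1 = 0 (operand ≠ 0)
((Q -> (R -> P)) | ~P) = max(0.1, 0) = 0.1
(R | ((Q -> (R -> P)) | ~P)) = max(0.4, 0.1) = 0.4
((Q -> P) | (R | ((Q -> (R -> P)) | ~P))) = max(0.1, 0.4) = 0.4
(((~(P & Q) | (P -> R)) -> Q) -> ((Q -> P) | (R | ((Q -> (R -> P)) | ~P)))): 0.6 > 0.4, so result = 0.4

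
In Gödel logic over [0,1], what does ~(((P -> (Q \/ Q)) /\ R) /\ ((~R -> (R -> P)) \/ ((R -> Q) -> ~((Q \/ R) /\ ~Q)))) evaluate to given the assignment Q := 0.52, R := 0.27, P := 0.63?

(Q \/ Q) = max(0.52, 0.52) = 0.52
(P -> (Q \/ Q)): 0.63 > 0.52, so result = 0.52
((P -> (Q \/ Q)) /\ R) = min(0.52, 0.27) = 0.27
~R: Gödel ¬ of 0.27 = 0 (operand ≠ 0)
(R -> P): 0.27 ≤ 0.63, so result = 1
(~R -> (R -> P)): 0 ≤ 1, so result = 1
(R -> Q): 0.27 ≤ 0.52, so result = 1
(Q \/ R) = max(0.52, 0.27) = 0.52
~Q: Gödel ¬ of 0.52 = 0 (operand ≠ 0)
((Q \/ R) /\ ~Q) = min(0.52, 0) = 0
~((Q \/ R) /\ ~Q): Gödel ¬ of 0 = 1 (operand is 0)
((R -> Q) -> ~((Q \/ R) /\ ~Q)): 1 ≤ 1, so result = 1
((~R -> (R -> P)) \/ ((R -> Q) -> ~((Q \/ R) /\ ~Q))) = max(1, 1) = 1
(((P -> (Q \/ Q)) /\ R) /\ ((~R -> (R -> P)) \/ ((R -> Q) -> ~((Q \/ R) /\ ~Q)))) = min(0.27, 1) = 0.27
~(((P -> (Q \/ Q)) /\ R) /\ ((~R -> (R -> P)) \/ ((R -> Q) -> ~((Q \/ R) /\ ~Q)))): Gödel ¬ of 0.27 = 0 (operand ≠ 0)

0.00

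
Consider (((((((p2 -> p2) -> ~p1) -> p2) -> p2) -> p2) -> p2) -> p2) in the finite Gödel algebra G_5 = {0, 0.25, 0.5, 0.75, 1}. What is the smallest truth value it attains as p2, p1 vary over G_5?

The minimum is attained at p2 = 0, p1 = 0:
  (p2 -> p2): 0 ≤ 0, so result = 1
  ~p1: Gödel ¬ of 0 = 1 (operand is 0)
  ((p2 -> p2) -> ~p1): 1 ≤ 1, so result = 1
  (((p2 -> p2) -> ~p1) -> p2): 1 > 0, so result = 0
  ((((p2 -> p2) -> ~p1) -> p2) -> p2): 0 ≤ 0, so result = 1
  (((((p2 -> p2) -> ~p1) -> p2) -> p2) -> p2): 1 > 0, so result = 0
  ((((((p2 -> p2) -> ~p1) -> p2) -> p2) -> p2) -> p2): 0 ≤ 0, so result = 1
  (((((((p2 -> p2) -> ~p1) -> p2) -> p2) -> p2) -> p2) -> p2): 1 > 0, so result = 0
Checking all 25 assignments confirms none give a value below 0.00.

0.00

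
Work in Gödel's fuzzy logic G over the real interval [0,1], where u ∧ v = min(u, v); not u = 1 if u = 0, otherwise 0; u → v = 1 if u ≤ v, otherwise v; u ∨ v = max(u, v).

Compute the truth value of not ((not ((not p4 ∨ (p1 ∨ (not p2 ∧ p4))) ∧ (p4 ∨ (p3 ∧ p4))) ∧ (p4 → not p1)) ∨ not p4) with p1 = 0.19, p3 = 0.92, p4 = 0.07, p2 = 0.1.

not p4: Gödel ¬ of 0.07 = 0 (operand ≠ 0)
not p2: Gödel ¬ of 0.1 = 0 (operand ≠ 0)
(not p2 ∧ p4) = min(0, 0.07) = 0
(p1 ∨ (not p2 ∧ p4)) = max(0.19, 0) = 0.19
(not p4 ∨ (p1 ∨ (not p2 ∧ p4))) = max(0, 0.19) = 0.19
(p3 ∧ p4) = min(0.92, 0.07) = 0.07
(p4 ∨ (p3 ∧ p4)) = max(0.07, 0.07) = 0.07
((not p4 ∨ (p1 ∨ (not p2 ∧ p4))) ∧ (p4 ∨ (p3 ∧ p4))) = min(0.19, 0.07) = 0.07
not ((not p4 ∨ (p1 ∨ (not p2 ∧ p4))) ∧ (p4 ∨ (p3 ∧ p4))): Gödel ¬ of 0.07 = 0 (operand ≠ 0)
not p1: Gödel ¬ of 0.19 = 0 (operand ≠ 0)
(p4 → not p1): 0.07 > 0, so result = 0
(not ((not p4 ∨ (p1 ∨ (not p2 ∧ p4))) ∧ (p4 ∨ (p3 ∧ p4))) ∧ (p4 → not p1)) = min(0, 0) = 0
not p4: Gödel ¬ of 0.07 = 0 (operand ≠ 0)
((not ((not p4 ∨ (p1 ∨ (not p2 ∧ p4))) ∧ (p4 ∨ (p3 ∧ p4))) ∧ (p4 → not p1)) ∨ not p4) = max(0, 0) = 0
not ((not ((not p4 ∨ (p1 ∨ (not p2 ∧ p4))) ∧ (p4 ∨ (p3 ∧ p4))) ∧ (p4 → not p1)) ∨ not p4): Gödel ¬ of 0 = 1 (operand is 0)

1.00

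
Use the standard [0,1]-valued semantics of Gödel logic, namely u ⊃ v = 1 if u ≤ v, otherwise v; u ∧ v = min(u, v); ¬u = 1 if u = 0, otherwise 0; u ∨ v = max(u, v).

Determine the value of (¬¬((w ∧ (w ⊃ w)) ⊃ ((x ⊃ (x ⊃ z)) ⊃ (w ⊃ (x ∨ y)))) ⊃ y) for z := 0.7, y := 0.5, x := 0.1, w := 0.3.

(w ⊃ w): 0.3 ≤ 0.3, so result = 1
(w ∧ (w ⊃ w)) = min(0.3, 1) = 0.3
(x ⊃ z): 0.1 ≤ 0.7, so result = 1
(x ⊃ (x ⊃ z)): 0.1 ≤ 1, so result = 1
(x ∨ y) = max(0.1, 0.5) = 0.5
(w ⊃ (x ∨ y)): 0.3 ≤ 0.5, so result = 1
((x ⊃ (x ⊃ z)) ⊃ (w ⊃ (x ∨ y))): 1 ≤ 1, so result = 1
((w ∧ (w ⊃ w)) ⊃ ((x ⊃ (x ⊃ z)) ⊃ (w ⊃ (x ∨ y)))): 0.3 ≤ 1, so result = 1
¬((w ∧ (w ⊃ w)) ⊃ ((x ⊃ (x ⊃ z)) ⊃ (w ⊃ (x ∨ y)))): Gödel ¬ of 1 = 0 (operand ≠ 0)
¬¬((w ∧ (w ⊃ w)) ⊃ ((x ⊃ (x ⊃ z)) ⊃ (w ⊃ (x ∨ y)))): Gödel ¬ of 0 = 1 (operand is 0)
(¬¬((w ∧ (w ⊃ w)) ⊃ ((x ⊃ (x ⊃ z)) ⊃ (w ⊃ (x ∨ y)))) ⊃ y): 1 > 0.5, so result = 0.5

0.50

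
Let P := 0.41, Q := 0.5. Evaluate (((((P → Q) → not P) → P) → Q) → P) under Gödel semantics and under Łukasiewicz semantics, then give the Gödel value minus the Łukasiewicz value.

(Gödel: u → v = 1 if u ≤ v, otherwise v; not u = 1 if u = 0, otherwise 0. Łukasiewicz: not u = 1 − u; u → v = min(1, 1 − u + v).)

Gödel evaluation:
  (P → Q): 0.41 ≤ 0.5, so result = 1
  not P: Gödel ¬ of 0.41 = 0 (operand ≠ 0)
  ((P → Q) → not P): 1 > 0, so result = 0
  (((P → Q) → not P) → P): 0 ≤ 0.41, so result = 1
  ((((P → Q) → not P) → P) → Q): 1 > 0.5, so result = 0.5
  (((((P → Q) → not P) → P) → Q) → P): 0.5 > 0.41, so result = 0.41
  Gödel value = 0.41
Łukasiewicz evaluation:
  (P → Q): min(1, 1 − 0.41 + 0.5) = 1
  not P: Łukasiewicz ¬ gives 1 − 0.41 = 0.59
  ((P → Q) → not P): min(1, 1 − 1 + 0.59) = 0.59
  (((P → Q) → not P) → P): min(1, 1 − 0.59 + 0.41) = 0.82
  ((((P → Q) → not P) → P) → Q): min(1, 1 − 0.82 + 0.5) = 0.68
  (((((P → Q) → not P) → P) → Q) → P): min(1, 1 − 0.68 + 0.41) = 0.73
  Łukasiewicz value = 0.73
Difference: 0.41 − 0.73 = -0.32

-0.32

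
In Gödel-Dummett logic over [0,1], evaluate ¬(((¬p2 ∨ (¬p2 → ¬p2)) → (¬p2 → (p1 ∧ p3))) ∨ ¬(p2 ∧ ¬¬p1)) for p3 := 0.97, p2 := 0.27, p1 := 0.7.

0.00

¬p2: Gödel ¬ of 0.27 = 0 (operand ≠ 0)
¬p2: Gödel ¬ of 0.27 = 0 (operand ≠ 0)
¬p2: Gödel ¬ of 0.27 = 0 (operand ≠ 0)
(¬p2 → ¬p2): 0 ≤ 0, so result = 1
(¬p2 ∨ (¬p2 → ¬p2)) = max(0, 1) = 1
¬p2: Gödel ¬ of 0.27 = 0 (operand ≠ 0)
(p1 ∧ p3) = min(0.7, 0.97) = 0.7
(¬p2 → (p1 ∧ p3)): 0 ≤ 0.7, so result = 1
((¬p2 ∨ (¬p2 → ¬p2)) → (¬p2 → (p1 ∧ p3))): 1 ≤ 1, so result = 1
¬p1: Gödel ¬ of 0.7 = 0 (operand ≠ 0)
¬¬p1: Gödel ¬ of 0 = 1 (operand is 0)
(p2 ∧ ¬¬p1) = min(0.27, 1) = 0.27
¬(p2 ∧ ¬¬p1): Gödel ¬ of 0.27 = 0 (operand ≠ 0)
(((¬p2 ∨ (¬p2 → ¬p2)) → (¬p2 → (p1 ∧ p3))) ∨ ¬(p2 ∧ ¬¬p1)) = max(1, 0) = 1
¬(((¬p2 ∨ (¬p2 → ¬p2)) → (¬p2 → (p1 ∧ p3))) ∨ ¬(p2 ∧ ¬¬p1)): Gödel ¬ of 1 = 0 (operand ≠ 0)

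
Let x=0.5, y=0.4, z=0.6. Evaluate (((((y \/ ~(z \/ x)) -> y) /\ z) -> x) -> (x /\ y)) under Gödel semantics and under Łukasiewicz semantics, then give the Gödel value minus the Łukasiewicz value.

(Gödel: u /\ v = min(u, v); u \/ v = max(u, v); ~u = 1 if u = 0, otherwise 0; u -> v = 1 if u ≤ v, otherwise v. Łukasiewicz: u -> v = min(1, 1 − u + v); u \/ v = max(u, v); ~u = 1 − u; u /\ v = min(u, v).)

-0.10

Gödel evaluation:
  (z \/ x) = max(0.6, 0.5) = 0.6
  ~(z \/ x): Gödel ¬ of 0.6 = 0 (operand ≠ 0)
  (y \/ ~(z \/ x)) = max(0.4, 0) = 0.4
  ((y \/ ~(z \/ x)) -> y): 0.4 ≤ 0.4, so result = 1
  (((y \/ ~(z \/ x)) -> y) /\ z) = min(1, 0.6) = 0.6
  ((((y \/ ~(z \/ x)) -> y) /\ z) -> x): 0.6 > 0.5, so result = 0.5
  (x /\ y) = min(0.5, 0.4) = 0.4
  (((((y \/ ~(z \/ x)) -> y) /\ z) -> x) -> (x /\ y)): 0.5 > 0.4, so result = 0.4
  Gödel value = 0.4
Łukasiewicz evaluation:
  (z \/ x) = max(0.6, 0.5) = 0.6
  ~(z \/ x): Łukasiewicz ¬ gives 1 − 0.6 = 0.4
  (y \/ ~(z \/ x)) = max(0.4, 0.4) = 0.4
  ((y \/ ~(z \/ x)) -> y): min(1, 1 − 0.4 + 0.4) = 1
  (((y \/ ~(z \/ x)) -> y) /\ z) = min(1, 0.6) = 0.6
  ((((y \/ ~(z \/ x)) -> y) /\ z) -> x): min(1, 1 − 0.6 + 0.5) = 0.9
  (x /\ y) = min(0.5, 0.4) = 0.4
  (((((y \/ ~(z \/ x)) -> y) /\ z) -> x) -> (x /\ y)): min(1, 1 − 0.9 + 0.4) = 0.5
  Łukasiewicz value = 0.5
Difference: 0.4 − 0.5 = -0.10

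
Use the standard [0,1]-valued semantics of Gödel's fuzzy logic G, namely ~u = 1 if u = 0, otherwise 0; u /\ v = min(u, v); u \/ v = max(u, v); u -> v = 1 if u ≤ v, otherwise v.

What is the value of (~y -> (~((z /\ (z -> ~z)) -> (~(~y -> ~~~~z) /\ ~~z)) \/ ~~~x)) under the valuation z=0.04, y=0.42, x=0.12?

1.00

~y: Gödel ¬ of 0.42 = 0 (operand ≠ 0)
~z: Gödel ¬ of 0.04 = 0 (operand ≠ 0)
(z -> ~z): 0.04 > 0, so result = 0
(z /\ (z -> ~z)) = min(0.04, 0) = 0
~y: Gödel ¬ of 0.42 = 0 (operand ≠ 0)
~z: Gödel ¬ of 0.04 = 0 (operand ≠ 0)
~~z: Gödel ¬ of 0 = 1 (operand is 0)
~~~z: Gödel ¬ of 1 = 0 (operand ≠ 0)
~~~~z: Gödel ¬ of 0 = 1 (operand is 0)
(~y -> ~~~~z): 0 ≤ 1, so result = 1
~(~y -> ~~~~z): Gödel ¬ of 1 = 0 (operand ≠ 0)
~z: Gödel ¬ of 0.04 = 0 (operand ≠ 0)
~~z: Gödel ¬ of 0 = 1 (operand is 0)
(~(~y -> ~~~~z) /\ ~~z) = min(0, 1) = 0
((z /\ (z -> ~z)) -> (~(~y -> ~~~~z) /\ ~~z)): 0 ≤ 0, so result = 1
~((z /\ (z -> ~z)) -> (~(~y -> ~~~~z) /\ ~~z)): Gödel ¬ of 1 = 0 (operand ≠ 0)
~x: Gödel ¬ of 0.12 = 0 (operand ≠ 0)
~~x: Gödel ¬ of 0 = 1 (operand is 0)
~~~x: Gödel ¬ of 1 = 0 (operand ≠ 0)
(~((z /\ (z -> ~z)) -> (~(~y -> ~~~~z) /\ ~~z)) \/ ~~~x) = max(0, 0) = 0
(~y -> (~((z /\ (z -> ~z)) -> (~(~y -> ~~~~z) /\ ~~z)) \/ ~~~x)): 0 ≤ 0, so result = 1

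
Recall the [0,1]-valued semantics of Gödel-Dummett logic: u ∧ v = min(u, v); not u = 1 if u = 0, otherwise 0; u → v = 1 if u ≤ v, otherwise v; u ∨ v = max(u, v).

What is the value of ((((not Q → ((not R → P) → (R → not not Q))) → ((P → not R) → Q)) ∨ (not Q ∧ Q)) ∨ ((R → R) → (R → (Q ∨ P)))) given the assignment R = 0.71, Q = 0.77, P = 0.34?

not Q: Gödel ¬ of 0.77 = 0 (operand ≠ 0)
not R: Gödel ¬ of 0.71 = 0 (operand ≠ 0)
(not R → P): 0 ≤ 0.34, so result = 1
not Q: Gödel ¬ of 0.77 = 0 (operand ≠ 0)
not not Q: Gödel ¬ of 0 = 1 (operand is 0)
(R → not not Q): 0.71 ≤ 1, so result = 1
((not R → P) → (R → not not Q)): 1 ≤ 1, so result = 1
(not Q → ((not R → P) → (R → not not Q))): 0 ≤ 1, so result = 1
not R: Gödel ¬ of 0.71 = 0 (operand ≠ 0)
(P → not R): 0.34 > 0, so result = 0
((P → not R) → Q): 0 ≤ 0.77, so result = 1
((not Q → ((not R → P) → (R → not not Q))) → ((P → not R) → Q)): 1 ≤ 1, so result = 1
not Q: Gödel ¬ of 0.77 = 0 (operand ≠ 0)
(not Q ∧ Q) = min(0, 0.77) = 0
(((not Q → ((not R → P) → (R → not not Q))) → ((P → not R) → Q)) ∨ (not Q ∧ Q)) = max(1, 0) = 1
(R → R): 0.71 ≤ 0.71, so result = 1
(Q ∨ P) = max(0.77, 0.34) = 0.77
(R → (Q ∨ P)): 0.71 ≤ 0.77, so result = 1
((R → R) → (R → (Q ∨ P))): 1 ≤ 1, so result = 1
((((not Q → ((not R → P) → (R → not not Q))) → ((P → not R) → Q)) ∨ (not Q ∧ Q)) ∨ ((R → R) → (R → (Q ∨ P)))) = max(1, 1) = 1

1.00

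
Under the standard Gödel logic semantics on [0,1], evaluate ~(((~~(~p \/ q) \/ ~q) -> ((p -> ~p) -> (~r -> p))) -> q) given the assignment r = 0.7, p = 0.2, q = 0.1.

~p: Gödel ¬ of 0.2 = 0 (operand ≠ 0)
(~p \/ q) = max(0, 0.1) = 0.1
~(~p \/ q): Gödel ¬ of 0.1 = 0 (operand ≠ 0)
~~(~p \/ q): Gödel ¬ of 0 = 1 (operand is 0)
~q: Gödel ¬ of 0.1 = 0 (operand ≠ 0)
(~~(~p \/ q) \/ ~q) = max(1, 0) = 1
~p: Gödel ¬ of 0.2 = 0 (operand ≠ 0)
(p -> ~p): 0.2 > 0, so result = 0
~r: Gödel ¬ of 0.7 = 0 (operand ≠ 0)
(~r -> p): 0 ≤ 0.2, so result = 1
((p -> ~p) -> (~r -> p)): 0 ≤ 1, so result = 1
((~~(~p \/ q) \/ ~q) -> ((p -> ~p) -> (~r -> p))): 1 ≤ 1, so result = 1
(((~~(~p \/ q) \/ ~q) -> ((p -> ~p) -> (~r -> p))) -> q): 1 > 0.1, so result = 0.1
~(((~~(~p \/ q) \/ ~q) -> ((p -> ~p) -> (~r -> p))) -> q): Gödel ¬ of 0.1 = 0 (operand ≠ 0)

0.00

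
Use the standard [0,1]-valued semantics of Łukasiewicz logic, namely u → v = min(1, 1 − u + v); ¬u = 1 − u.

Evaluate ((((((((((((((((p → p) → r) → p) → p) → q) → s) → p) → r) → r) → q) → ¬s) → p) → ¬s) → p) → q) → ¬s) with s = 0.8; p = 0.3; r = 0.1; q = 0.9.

(p → p): min(1, 1 − 0.3 + 0.3) = 1
((p → p) → r): min(1, 1 − 1 + 0.1) = 0.1
(((p → p) → r) → p): min(1, 1 − 0.1 + 0.3) = 1
((((p → p) → r) → p) → p): min(1, 1 − 1 + 0.3) = 0.3
(((((p → p) → r) → p) → p) → q): min(1, 1 − 0.3 + 0.9) = 1
((((((p → p) → r) → p) → p) → q) → s): min(1, 1 − 1 + 0.8) = 0.8
(((((((p → p) → r) → p) → p) → q) → s) → p): min(1, 1 − 0.8 + 0.3) = 0.5
((((((((p → p) → r) → p) → p) → q) → s) → p) → r): min(1, 1 − 0.5 + 0.1) = 0.6
(((((((((p → p) → r) → p) → p) → q) → s) → p) → r) → r): min(1, 1 − 0.6 + 0.1) = 0.5
((((((((((p → p) → r) → p) → p) → q) → s) → p) → r) → r) → q): min(1, 1 − 0.5 + 0.9) = 1
¬s: Łukasiewicz ¬ gives 1 − 0.8 = 0.2
(((((((((((p → p) → r) → p) → p) → q) → s) → p) → r) → r) → q) → ¬s): min(1, 1 − 1 + 0.2) = 0.2
((((((((((((p → p) → r) → p) → p) → q) → s) → p) → r) → r) → q) → ¬s) → p): min(1, 1 − 0.2 + 0.3) = 1
¬s: Łukasiewicz ¬ gives 1 − 0.8 = 0.2
(((((((((((((p → p) → r) → p) → p) → q) → s) → p) → r) → r) → q) → ¬s) → p) → ¬s): min(1, 1 − 1 + 0.2) = 0.2
((((((((((((((p → p) → r) → p) → p) → q) → s) → p) → r) → r) → q) → ¬s) → p) → ¬s) → p): min(1, 1 − 0.2 + 0.3) = 1
(((((((((((((((p → p) → r) → p) → p) → q) → s) → p) → r) → r) → q) → ¬s) → p) → ¬s) → p) → q): min(1, 1 − 1 + 0.9) = 0.9
¬s: Łukasiewicz ¬ gives 1 − 0.8 = 0.2
((((((((((((((((p → p) → r) → p) → p) → q) → s) → p) → r) → r) → q) → ¬s) → p) → ¬s) → p) → q) → ¬s): min(1, 1 − 0.9 + 0.2) = 0.3

0.30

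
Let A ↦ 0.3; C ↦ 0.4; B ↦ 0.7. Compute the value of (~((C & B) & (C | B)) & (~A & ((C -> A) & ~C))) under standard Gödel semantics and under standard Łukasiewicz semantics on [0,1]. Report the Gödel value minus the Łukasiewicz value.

-0.60

Gödel evaluation:
  (C & B) = min(0.4, 0.7) = 0.4
  (C | B) = max(0.4, 0.7) = 0.7
  ((C & B) & (C | B)) = min(0.4, 0.7) = 0.4
  ~((C & B) & (C | B)): Gödel ¬ of 0.4 = 0 (operand ≠ 0)
  ~A: Gödel ¬ of 0.3 = 0 (operand ≠ 0)
  (C -> A): 0.4 > 0.3, so result = 0.3
  ~C: Gödel ¬ of 0.4 = 0 (operand ≠ 0)
  ((C -> A) & ~C) = min(0.3, 0) = 0
  (~A & ((C -> A) & ~C)) = min(0, 0) = 0
  (~((C & B) & (C | B)) & (~A & ((C -> A) & ~C))) = min(0, 0) = 0
  Gödel value = 0
Łukasiewicz evaluation:
  (C & B) = min(0.4, 0.7) = 0.4
  (C | B) = max(0.4, 0.7) = 0.7
  ((C & B) & (C | B)) = min(0.4, 0.7) = 0.4
  ~((C & B) & (C | B)): Łukasiewicz ¬ gives 1 − 0.4 = 0.6
  ~A: Łukasiewicz ¬ gives 1 − 0.3 = 0.7
  (C -> A): min(1, 1 − 0.4 + 0.3) = 0.9
  ~C: Łukasiewicz ¬ gives 1 − 0.4 = 0.6
  ((C -> A) & ~C) = min(0.9, 0.6) = 0.6
  (~A & ((C -> A) & ~C)) = min(0.7, 0.6) = 0.6
  (~((C & B) & (C | B)) & (~A & ((C -> A) & ~C))) = min(0.6, 0.6) = 0.6
  Łukasiewicz value = 0.6
Difference: 0 − 0.6 = -0.60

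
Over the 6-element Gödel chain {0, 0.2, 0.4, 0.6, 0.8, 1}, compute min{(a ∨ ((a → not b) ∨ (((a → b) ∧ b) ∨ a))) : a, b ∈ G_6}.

The minimum is attained at a = 0.2, b = 0.2:
  not b: Gödel ¬ of 0.2 = 0 (operand ≠ 0)
  (a → not b): 0.2 > 0, so result = 0
  (a → b): 0.2 ≤ 0.2, so result = 1
  ((a → b) ∧ b) = min(1, 0.2) = 0.2
  (((a → b) ∧ b) ∨ a) = max(0.2, 0.2) = 0.2
  ((a → not b) ∨ (((a → b) ∧ b) ∨ a)) = max(0, 0.2) = 0.2
  (a ∨ ((a → not b) ∨ (((a → b) ∧ b) ∨ a))) = max(0.2, 0.2) = 0.2
Checking all 36 assignments confirms none give a value below 0.20.

0.20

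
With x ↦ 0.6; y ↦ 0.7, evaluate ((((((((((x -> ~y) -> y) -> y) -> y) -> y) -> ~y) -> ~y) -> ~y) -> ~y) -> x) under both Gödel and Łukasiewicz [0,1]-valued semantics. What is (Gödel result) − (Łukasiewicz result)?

Gödel evaluation:
  ~y: Gödel ¬ of 0.7 = 0 (operand ≠ 0)
  (x -> ~y): 0.6 > 0, so result = 0
  ((x -> ~y) -> y): 0 ≤ 0.7, so result = 1
  (((x -> ~y) -> y) -> y): 1 > 0.7, so result = 0.7
  ((((x -> ~y) -> y) -> y) -> y): 0.7 ≤ 0.7, so result = 1
  (((((x -> ~y) -> y) -> y) -> y) -> y): 1 > 0.7, so result = 0.7
  ~y: Gödel ¬ of 0.7 = 0 (operand ≠ 0)
  ((((((x -> ~y) -> y) -> y) -> y) -> y) -> ~y): 0.7 > 0, so result = 0
  ~y: Gödel ¬ of 0.7 = 0 (operand ≠ 0)
  (((((((x -> ~y) -> y) -> y) -> y) -> y) -> ~y) -> ~y): 0 ≤ 0, so result = 1
  ~y: Gödel ¬ of 0.7 = 0 (operand ≠ 0)
  ((((((((x -> ~y) -> y) -> y) -> y) -> y) -> ~y) -> ~y) -> ~y): 1 > 0, so result = 0
  ~y: Gödel ¬ of 0.7 = 0 (operand ≠ 0)
  (((((((((x -> ~y) -> y) -> y) -> y) -> y) -> ~y) -> ~y) -> ~y) -> ~y): 0 ≤ 0, so result = 1
  ((((((((((x -> ~y) -> y) -> y) -> y) -> y) -> ~y) -> ~y) -> ~y) -> ~y) -> x): 1 > 0.6, so result = 0.6
  Gödel value = 0.6
Łukasiewicz evaluation:
  ~y: Łukasiewicz ¬ gives 1 − 0.7 = 0.3
  (x -> ~y): min(1, 1 − 0.6 + 0.3) = 0.7
  ((x -> ~y) -> y): min(1, 1 − 0.7 + 0.7) = 1
  (((x -> ~y) -> y) -> y): min(1, 1 − 1 + 0.7) = 0.7
  ((((x -> ~y) -> y) -> y) -> y): min(1, 1 − 0.7 + 0.7) = 1
  (((((x -> ~y) -> y) -> y) -> y) -> y): min(1, 1 − 1 + 0.7) = 0.7
  ~y: Łukasiewicz ¬ gives 1 − 0.7 = 0.3
  ((((((x -> ~y) -> y) -> y) -> y) -> y) -> ~y): min(1, 1 − 0.7 + 0.3) = 0.6
  ~y: Łukasiewicz ¬ gives 1 − 0.7 = 0.3
  (((((((x -> ~y) -> y) -> y) -> y) -> y) -> ~y) -> ~y): min(1, 1 − 0.6 + 0.3) = 0.7
  ~y: Łukasiewicz ¬ gives 1 − 0.7 = 0.3
  ((((((((x -> ~y) -> y) -> y) -> y) -> y) -> ~y) -> ~y) -> ~y): min(1, 1 − 0.7 + 0.3) = 0.6
  ~y: Łukasiewicz ¬ gives 1 − 0.7 = 0.3
  (((((((((x -> ~y) -> y) -> y) -> y) -> y) -> ~y) -> ~y) -> ~y) -> ~y): min(1, 1 − 0.6 + 0.3) = 0.7
  ((((((((((x -> ~y) -> y) -> y) -> y) -> y) -> ~y) -> ~y) -> ~y) -> ~y) -> x): min(1, 1 − 0.7 + 0.6) = 0.9
  Łukasiewicz value = 0.9
Difference: 0.6 − 0.9 = -0.30

-0.30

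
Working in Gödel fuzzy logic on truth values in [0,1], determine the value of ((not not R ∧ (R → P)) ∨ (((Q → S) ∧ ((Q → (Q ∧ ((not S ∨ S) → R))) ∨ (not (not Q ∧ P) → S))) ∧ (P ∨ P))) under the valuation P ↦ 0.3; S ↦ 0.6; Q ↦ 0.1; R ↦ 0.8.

not R: Gödel ¬ of 0.8 = 0 (operand ≠ 0)
not not R: Gödel ¬ of 0 = 1 (operand is 0)
(R → P): 0.8 > 0.3, so result = 0.3
(not not R ∧ (R → P)) = min(1, 0.3) = 0.3
(Q → S): 0.1 ≤ 0.6, so result = 1
not S: Gödel ¬ of 0.6 = 0 (operand ≠ 0)
(not S ∨ S) = max(0, 0.6) = 0.6
((not S ∨ S) → R): 0.6 ≤ 0.8, so result = 1
(Q ∧ ((not S ∨ S) → R)) = min(0.1, 1) = 0.1
(Q → (Q ∧ ((not S ∨ S) → R))): 0.1 ≤ 0.1, so result = 1
not Q: Gödel ¬ of 0.1 = 0 (operand ≠ 0)
(not Q ∧ P) = min(0, 0.3) = 0
not (not Q ∧ P): Gödel ¬ of 0 = 1 (operand is 0)
(not (not Q ∧ P) → S): 1 > 0.6, so result = 0.6
((Q → (Q ∧ ((not S ∨ S) → R))) ∨ (not (not Q ∧ P) → S)) = max(1, 0.6) = 1
((Q → S) ∧ ((Q → (Q ∧ ((not S ∨ S) → R))) ∨ (not (not Q ∧ P) → S))) = min(1, 1) = 1
(P ∨ P) = max(0.3, 0.3) = 0.3
(((Q → S) ∧ ((Q → (Q ∧ ((not S ∨ S) → R))) ∨ (not (not Q ∧ P) → S))) ∧ (P ∨ P)) = min(1, 0.3) = 0.3
((not not R ∧ (R → P)) ∨ (((Q → S) ∧ ((Q → (Q ∧ ((not S ∨ S) → R))) ∨ (not (not Q ∧ P) → S))) ∧ (P ∨ P))) = max(0.3, 0.3) = 0.3

0.30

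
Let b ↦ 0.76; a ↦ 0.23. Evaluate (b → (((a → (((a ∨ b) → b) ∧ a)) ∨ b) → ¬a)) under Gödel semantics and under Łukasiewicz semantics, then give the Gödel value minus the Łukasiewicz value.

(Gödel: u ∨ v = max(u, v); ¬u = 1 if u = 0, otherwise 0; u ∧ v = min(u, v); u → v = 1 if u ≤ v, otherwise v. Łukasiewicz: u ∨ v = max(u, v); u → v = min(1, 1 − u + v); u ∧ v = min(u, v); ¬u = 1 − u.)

-1.00

Gödel evaluation:
  (a ∨ b) = max(0.23, 0.76) = 0.76
  ((a ∨ b) → b): 0.76 ≤ 0.76, so result = 1
  (((a ∨ b) → b) ∧ a) = min(1, 0.23) = 0.23
  (a → (((a ∨ b) → b) ∧ a)): 0.23 ≤ 0.23, so result = 1
  ((a → (((a ∨ b) → b) ∧ a)) ∨ b) = max(1, 0.76) = 1
  ¬a: Gödel ¬ of 0.23 = 0 (operand ≠ 0)
  (((a → (((a ∨ b) → b) ∧ a)) ∨ b) → ¬a): 1 > 0, so result = 0
  (b → (((a → (((a ∨ b) → b) ∧ a)) ∨ b) → ¬a)): 0.76 > 0, so result = 0
  Gödel value = 0
Łukasiewicz evaluation:
  (a ∨ b) = max(0.23, 0.76) = 0.76
  ((a ∨ b) → b): min(1, 1 − 0.76 + 0.76) = 1
  (((a ∨ b) → b) ∧ a) = min(1, 0.23) = 0.23
  (a → (((a ∨ b) → b) ∧ a)): min(1, 1 − 0.23 + 0.23) = 1
  ((a → (((a ∨ b) → b) ∧ a)) ∨ b) = max(1, 0.76) = 1
  ¬a: Łukasiewicz ¬ gives 1 − 0.23 = 0.77
  (((a → (((a ∨ b) → b) ∧ a)) ∨ b) → ¬a): min(1, 1 − 1 + 0.77) = 0.77
  (b → (((a → (((a ∨ b) → b) ∧ a)) ∨ b) → ¬a)): min(1, 1 − 0.76 + 0.77) = 1
  Łukasiewicz value = 1
Difference: 0 − 1 = -1.00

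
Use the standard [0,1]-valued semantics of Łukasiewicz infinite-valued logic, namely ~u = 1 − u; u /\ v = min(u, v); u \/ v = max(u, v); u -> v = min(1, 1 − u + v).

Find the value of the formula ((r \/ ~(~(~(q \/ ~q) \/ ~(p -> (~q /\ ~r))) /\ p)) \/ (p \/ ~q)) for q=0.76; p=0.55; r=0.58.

~q: Łukasiewicz ¬ gives 1 − 0.76 = 0.24
(q \/ ~q) = max(0.76, 0.24) = 0.76
~(q \/ ~q): Łukasiewicz ¬ gives 1 − 0.76 = 0.24
~q: Łukasiewicz ¬ gives 1 − 0.76 = 0.24
~r: Łukasiewicz ¬ gives 1 − 0.58 = 0.42
(~q /\ ~r) = min(0.24, 0.42) = 0.24
(p -> (~q /\ ~r)): min(1, 1 − 0.55 + 0.24) = 0.69
~(p -> (~q /\ ~r)): Łukasiewicz ¬ gives 1 − 0.69 = 0.31
(~(q \/ ~q) \/ ~(p -> (~q /\ ~r))) = max(0.24, 0.31) = 0.31
~(~(q \/ ~q) \/ ~(p -> (~q /\ ~r))): Łukasiewicz ¬ gives 1 − 0.31 = 0.69
(~(~(q \/ ~q) \/ ~(p -> (~q /\ ~r))) /\ p) = min(0.69, 0.55) = 0.55
~(~(~(q \/ ~q) \/ ~(p -> (~q /\ ~r))) /\ p): Łukasiewicz ¬ gives 1 − 0.55 = 0.45
(r \/ ~(~(~(q \/ ~q) \/ ~(p -> (~q /\ ~r))) /\ p)) = max(0.58, 0.45) = 0.58
~q: Łukasiewicz ¬ gives 1 − 0.76 = 0.24
(p \/ ~q) = max(0.55, 0.24) = 0.55
((r \/ ~(~(~(q \/ ~q) \/ ~(p -> (~q /\ ~r))) /\ p)) \/ (p \/ ~q)) = max(0.58, 0.55) = 0.58

0.58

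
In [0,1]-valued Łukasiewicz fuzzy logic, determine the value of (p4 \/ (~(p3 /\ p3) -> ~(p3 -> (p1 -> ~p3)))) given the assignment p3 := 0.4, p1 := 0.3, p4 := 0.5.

0.50

(p3 /\ p3) = min(0.4, 0.4) = 0.4
~(p3 /\ p3): Łukasiewicz ¬ gives 1 − 0.4 = 0.6
~p3: Łukasiewicz ¬ gives 1 − 0.4 = 0.6
(p1 -> ~p3): min(1, 1 − 0.3 + 0.6) = 1
(p3 -> (p1 -> ~p3)): min(1, 1 − 0.4 + 1) = 1
~(p3 -> (p1 -> ~p3)): Łukasiewicz ¬ gives 1 − 1 = 0
(~(p3 /\ p3) -> ~(p3 -> (p1 -> ~p3))): min(1, 1 − 0.6 + 0) = 0.4
(p4 \/ (~(p3 /\ p3) -> ~(p3 -> (p1 -> ~p3)))) = max(0.5, 0.4) = 0.5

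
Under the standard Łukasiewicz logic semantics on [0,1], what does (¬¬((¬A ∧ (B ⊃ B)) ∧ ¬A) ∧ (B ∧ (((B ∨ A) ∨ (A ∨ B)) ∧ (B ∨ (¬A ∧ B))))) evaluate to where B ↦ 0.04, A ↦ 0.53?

0.04

¬A: Łukasiewicz ¬ gives 1 − 0.53 = 0.47
(B ⊃ B): min(1, 1 − 0.04 + 0.04) = 1
(¬A ∧ (B ⊃ B)) = min(0.47, 1) = 0.47
¬A: Łukasiewicz ¬ gives 1 − 0.53 = 0.47
((¬A ∧ (B ⊃ B)) ∧ ¬A) = min(0.47, 0.47) = 0.47
¬((¬A ∧ (B ⊃ B)) ∧ ¬A): Łukasiewicz ¬ gives 1 − 0.47 = 0.53
¬¬((¬A ∧ (B ⊃ B)) ∧ ¬A): Łukasiewicz ¬ gives 1 − 0.53 = 0.47
(B ∨ A) = max(0.04, 0.53) = 0.53
(A ∨ B) = max(0.53, 0.04) = 0.53
((B ∨ A) ∨ (A ∨ B)) = max(0.53, 0.53) = 0.53
¬A: Łukasiewicz ¬ gives 1 − 0.53 = 0.47
(¬A ∧ B) = min(0.47, 0.04) = 0.04
(B ∨ (¬A ∧ B)) = max(0.04, 0.04) = 0.04
(((B ∨ A) ∨ (A ∨ B)) ∧ (B ∨ (¬A ∧ B))) = min(0.53, 0.04) = 0.04
(B ∧ (((B ∨ A) ∨ (A ∨ B)) ∧ (B ∨ (¬A ∧ B)))) = min(0.04, 0.04) = 0.04
(¬¬((¬A ∧ (B ⊃ B)) ∧ ¬A) ∧ (B ∧ (((B ∨ A) ∨ (A ∨ B)) ∧ (B ∨ (¬A ∧ B))))) = min(0.47, 0.04) = 0.04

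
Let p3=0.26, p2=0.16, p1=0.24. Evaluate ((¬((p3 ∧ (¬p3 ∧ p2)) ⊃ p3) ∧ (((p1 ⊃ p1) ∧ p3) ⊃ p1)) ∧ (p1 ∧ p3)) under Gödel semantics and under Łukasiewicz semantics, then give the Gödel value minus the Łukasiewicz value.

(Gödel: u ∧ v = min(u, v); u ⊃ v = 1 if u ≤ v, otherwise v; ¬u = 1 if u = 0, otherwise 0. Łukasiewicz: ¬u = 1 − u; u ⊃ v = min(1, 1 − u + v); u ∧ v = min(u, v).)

0.00

Gödel evaluation:
  ¬p3: Gödel ¬ of 0.26 = 0 (operand ≠ 0)
  (¬p3 ∧ p2) = min(0, 0.16) = 0
  (p3 ∧ (¬p3 ∧ p2)) = min(0.26, 0) = 0
  ((p3 ∧ (¬p3 ∧ p2)) ⊃ p3): 0 ≤ 0.26, so result = 1
  ¬((p3 ∧ (¬p3 ∧ p2)) ⊃ p3): Gödel ¬ of 1 = 0 (operand ≠ 0)
  (p1 ⊃ p1): 0.24 ≤ 0.24, so result = 1
  ((p1 ⊃ p1) ∧ p3) = min(1, 0.26) = 0.26
  (((p1 ⊃ p1) ∧ p3) ⊃ p1): 0.26 > 0.24, so result = 0.24
  (¬((p3 ∧ (¬p3 ∧ p2)) ⊃ p3) ∧ (((p1 ⊃ p1) ∧ p3) ⊃ p1)) = min(0, 0.24) = 0
  (p1 ∧ p3) = min(0.24, 0.26) = 0.24
  ((¬((p3 ∧ (¬p3 ∧ p2)) ⊃ p3) ∧ (((p1 ⊃ p1) ∧ p3) ⊃ p1)) ∧ (p1 ∧ p3)) = min(0, 0.24) = 0
  Gödel value = 0
Łukasiewicz evaluation:
  ¬p3: Łukasiewicz ¬ gives 1 − 0.26 = 0.74
  (¬p3 ∧ p2) = min(0.74, 0.16) = 0.16
  (p3 ∧ (¬p3 ∧ p2)) = min(0.26, 0.16) = 0.16
  ((p3 ∧ (¬p3 ∧ p2)) ⊃ p3): min(1, 1 − 0.16 + 0.26) = 1
  ¬((p3 ∧ (¬p3 ∧ p2)) ⊃ p3): Łukasiewicz ¬ gives 1 − 1 = 0
  (p1 ⊃ p1): min(1, 1 − 0.24 + 0.24) = 1
  ((p1 ⊃ p1) ∧ p3) = min(1, 0.26) = 0.26
  (((p1 ⊃ p1) ∧ p3) ⊃ p1): min(1, 1 − 0.26 + 0.24) = 0.98
  (¬((p3 ∧ (¬p3 ∧ p2)) ⊃ p3) ∧ (((p1 ⊃ p1) ∧ p3) ⊃ p1)) = min(0, 0.98) = 0
  (p1 ∧ p3) = min(0.24, 0.26) = 0.24
  ((¬((p3 ∧ (¬p3 ∧ p2)) ⊃ p3) ∧ (((p1 ⊃ p1) ∧ p3) ⊃ p1)) ∧ (p1 ∧ p3)) = min(0, 0.24) = 0
  Łukasiewicz value = 0
Difference: 0 − 0 = 0.00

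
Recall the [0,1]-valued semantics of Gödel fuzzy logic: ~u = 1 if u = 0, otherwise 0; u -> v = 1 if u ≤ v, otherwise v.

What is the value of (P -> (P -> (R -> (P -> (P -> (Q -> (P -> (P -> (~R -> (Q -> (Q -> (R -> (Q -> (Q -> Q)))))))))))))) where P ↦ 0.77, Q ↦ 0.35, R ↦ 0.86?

~R: Gödel ¬ of 0.86 = 0 (operand ≠ 0)
(Q -> Q): 0.35 ≤ 0.35, so result = 1
(Q -> (Q -> Q)): 0.35 ≤ 1, so result = 1
(R -> (Q -> (Q -> Q))): 0.86 ≤ 1, so result = 1
(Q -> (R -> (Q -> (Q -> Q)))): 0.35 ≤ 1, so result = 1
(Q -> (Q -> (R -> (Q -> (Q -> Q))))): 0.35 ≤ 1, so result = 1
(~R -> (Q -> (Q -> (R -> (Q -> (Q -> Q)))))): 0 ≤ 1, so result = 1
(P -> (~R -> (Q -> (Q -> (R -> (Q -> (Q -> Q))))))): 0.77 ≤ 1, so result = 1
(P -> (P -> (~R -> (Q -> (Q -> (R -> (Q -> (Q -> Q)))))))): 0.77 ≤ 1, so result = 1
(Q -> (P -> (P -> (~R -> (Q -> (Q -> (R -> (Q -> (Q -> Q))))))))): 0.35 ≤ 1, so result = 1
(P -> (Q -> (P -> (P -> (~R -> (Q -> (Q -> (R -> (Q -> (Q -> Q)))))))))): 0.77 ≤ 1, so result = 1
(P -> (P -> (Q -> (P -> (P -> (~R -> (Q -> (Q -> (R -> (Q -> (Q -> Q))))))))))): 0.77 ≤ 1, so result = 1
(R -> (P -> (P -> (Q -> (P -> (P -> (~R -> (Q -> (Q -> (R -> (Q -> (Q -> Q)))))))))))): 0.86 ≤ 1, so result = 1
(P -> (R -> (P -> (P -> (Q -> (P -> (P -> (~R -> (Q -> (Q -> (R -> (Q -> (Q -> Q))))))))))))): 0.77 ≤ 1, so result = 1
(P -> (P -> (R -> (P -> (P -> (Q -> (P -> (P -> (~R -> (Q -> (Q -> (R -> (Q -> (Q -> Q)))))))))))))): 0.77 ≤ 1, so result = 1

1.00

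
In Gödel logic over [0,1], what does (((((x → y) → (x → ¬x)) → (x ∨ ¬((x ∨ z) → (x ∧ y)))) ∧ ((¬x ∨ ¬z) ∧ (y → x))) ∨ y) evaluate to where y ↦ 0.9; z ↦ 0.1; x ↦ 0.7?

(x → y): 0.7 ≤ 0.9, so result = 1
¬x: Gödel ¬ of 0.7 = 0 (operand ≠ 0)
(x → ¬x): 0.7 > 0, so result = 0
((x → y) → (x → ¬x)): 1 > 0, so result = 0
(x ∨ z) = max(0.7, 0.1) = 0.7
(x ∧ y) = min(0.7, 0.9) = 0.7
((x ∨ z) → (x ∧ y)): 0.7 ≤ 0.7, so result = 1
¬((x ∨ z) → (x ∧ y)): Gödel ¬ of 1 = 0 (operand ≠ 0)
(x ∨ ¬((x ∨ z) → (x ∧ y))) = max(0.7, 0) = 0.7
(((x → y) → (x → ¬x)) → (x ∨ ¬((x ∨ z) → (x ∧ y)))): 0 ≤ 0.7, so result = 1
¬x: Gödel ¬ of 0.7 = 0 (operand ≠ 0)
¬z: Gödel ¬ of 0.1 = 0 (operand ≠ 0)
(¬x ∨ ¬z) = max(0, 0) = 0
(y → x): 0.9 > 0.7, so result = 0.7
((¬x ∨ ¬z) ∧ (y → x)) = min(0, 0.7) = 0
((((x → y) → (x → ¬x)) → (x ∨ ¬((x ∨ z) → (x ∧ y)))) ∧ ((¬x ∨ ¬z) ∧ (y → x))) = min(1, 0) = 0
(((((x → y) → (x → ¬x)) → (x ∨ ¬((x ∨ z) → (x ∧ y)))) ∧ ((¬x ∨ ¬z) ∧ (y → x))) ∨ y) = max(0, 0.9) = 0.9

0.90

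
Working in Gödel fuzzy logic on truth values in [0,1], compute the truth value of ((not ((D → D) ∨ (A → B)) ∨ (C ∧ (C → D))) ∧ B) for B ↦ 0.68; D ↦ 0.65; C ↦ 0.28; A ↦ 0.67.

0.28

(D → D): 0.65 ≤ 0.65, so result = 1
(A → B): 0.67 ≤ 0.68, so result = 1
((D → D) ∨ (A → B)) = max(1, 1) = 1
not ((D → D) ∨ (A → B)): Gödel ¬ of 1 = 0 (operand ≠ 0)
(C → D): 0.28 ≤ 0.65, so result = 1
(C ∧ (C → D)) = min(0.28, 1) = 0.28
(not ((D → D) ∨ (A → B)) ∨ (C ∧ (C → D))) = max(0, 0.28) = 0.28
((not ((D → D) ∨ (A → B)) ∨ (C ∧ (C → D))) ∧ B) = min(0.28, 0.68) = 0.28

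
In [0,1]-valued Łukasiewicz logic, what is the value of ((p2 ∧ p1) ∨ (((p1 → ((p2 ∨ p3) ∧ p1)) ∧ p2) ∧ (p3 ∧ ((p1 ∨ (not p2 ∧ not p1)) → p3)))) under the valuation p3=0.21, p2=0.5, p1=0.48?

0.48

(p2 ∧ p1) = min(0.5, 0.48) = 0.48
(p2 ∨ p3) = max(0.5, 0.21) = 0.5
((p2 ∨ p3) ∧ p1) = min(0.5, 0.48) = 0.48
(p1 → ((p2 ∨ p3) ∧ p1)): min(1, 1 − 0.48 + 0.48) = 1
((p1 → ((p2 ∨ p3) ∧ p1)) ∧ p2) = min(1, 0.5) = 0.5
not p2: Łukasiewicz ¬ gives 1 − 0.5 = 0.5
not p1: Łukasiewicz ¬ gives 1 − 0.48 = 0.52
(not p2 ∧ not p1) = min(0.5, 0.52) = 0.5
(p1 ∨ (not p2 ∧ not p1)) = max(0.48, 0.5) = 0.5
((p1 ∨ (not p2 ∧ not p1)) → p3): min(1, 1 − 0.5 + 0.21) = 0.71
(p3 ∧ ((p1 ∨ (not p2 ∧ not p1)) → p3)) = min(0.21, 0.71) = 0.21
(((p1 → ((p2 ∨ p3) ∧ p1)) ∧ p2) ∧ (p3 ∧ ((p1 ∨ (not p2 ∧ not p1)) → p3))) = min(0.5, 0.21) = 0.21
((p2 ∧ p1) ∨ (((p1 → ((p2 ∨ p3) ∧ p1)) ∧ p2) ∧ (p3 ∧ ((p1 ∨ (not p2 ∧ not p1)) → p3)))) = max(0.48, 0.21) = 0.48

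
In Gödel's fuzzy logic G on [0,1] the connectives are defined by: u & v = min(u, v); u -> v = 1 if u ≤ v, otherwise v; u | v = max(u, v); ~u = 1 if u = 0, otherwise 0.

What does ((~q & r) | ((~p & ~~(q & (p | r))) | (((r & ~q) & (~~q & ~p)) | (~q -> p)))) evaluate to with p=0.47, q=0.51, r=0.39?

~q: Gödel ¬ of 0.51 = 0 (operand ≠ 0)
(~q & r) = min(0, 0.39) = 0
~p: Gödel ¬ of 0.47 = 0 (operand ≠ 0)
(p | r) = max(0.47, 0.39) = 0.47
(q & (p | r)) = min(0.51, 0.47) = 0.47
~(q & (p | r)): Gödel ¬ of 0.47 = 0 (operand ≠ 0)
~~(q & (p | r)): Gödel ¬ of 0 = 1 (operand is 0)
(~p & ~~(q & (p | r))) = min(0, 1) = 0
~q: Gödel ¬ of 0.51 = 0 (operand ≠ 0)
(r & ~q) = min(0.39, 0) = 0
~q: Gödel ¬ of 0.51 = 0 (operand ≠ 0)
~~q: Gödel ¬ of 0 = 1 (operand is 0)
~p: Gödel ¬ of 0.47 = 0 (operand ≠ 0)
(~~q & ~p) = min(1, 0) = 0
((r & ~q) & (~~q & ~p)) = min(0, 0) = 0
~q: Gödel ¬ of 0.51 = 0 (operand ≠ 0)
(~q -> p): 0 ≤ 0.47, so result = 1
(((r & ~q) & (~~q & ~p)) | (~q -> p)) = max(0, 1) = 1
((~p & ~~(q & (p | r))) | (((r & ~q) & (~~q & ~p)) | (~q -> p))) = max(0, 1) = 1
((~q & r) | ((~p & ~~(q & (p | r))) | (((r & ~q) & (~~q & ~p)) | (~q -> p)))) = max(0, 1) = 1

1.00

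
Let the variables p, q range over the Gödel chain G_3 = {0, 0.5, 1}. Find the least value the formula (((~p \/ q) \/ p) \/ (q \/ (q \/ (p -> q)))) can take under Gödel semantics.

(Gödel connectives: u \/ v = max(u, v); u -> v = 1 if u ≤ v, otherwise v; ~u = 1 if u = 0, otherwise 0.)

The minimum is attained at p = 0.5, q = 0:
  ~p: Gödel ¬ of 0.5 = 0 (operand ≠ 0)
  (~p \/ q) = max(0, 0) = 0
  ((~p \/ q) \/ p) = max(0, 0.5) = 0.5
  (p -> q): 0.5 > 0, so result = 0
  (q \/ (p -> q)) = max(0, 0) = 0
  (q \/ (q \/ (p -> q))) = max(0, 0) = 0
  (((~p \/ q) \/ p) \/ (q \/ (q \/ (p -> q)))) = max(0.5, 0) = 0.5
Checking all 9 assignments confirms none give a value below 0.50.

0.50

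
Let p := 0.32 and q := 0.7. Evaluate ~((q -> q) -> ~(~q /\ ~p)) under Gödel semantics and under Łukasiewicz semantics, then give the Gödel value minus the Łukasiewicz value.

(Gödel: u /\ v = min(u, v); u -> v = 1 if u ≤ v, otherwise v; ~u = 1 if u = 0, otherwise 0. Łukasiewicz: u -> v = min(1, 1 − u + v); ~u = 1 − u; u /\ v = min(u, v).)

Gödel evaluation:
  (q -> q): 0.7 ≤ 0.7, so result = 1
  ~q: Gödel ¬ of 0.7 = 0 (operand ≠ 0)
  ~p: Gödel ¬ of 0.32 = 0 (operand ≠ 0)
  (~q /\ ~p) = min(0, 0) = 0
  ~(~q /\ ~p): Gödel ¬ of 0 = 1 (operand is 0)
  ((q -> q) -> ~(~q /\ ~p)): 1 ≤ 1, so result = 1
  ~((q -> q) -> ~(~q /\ ~p)): Gödel ¬ of 1 = 0 (operand ≠ 0)
  Gödel value = 0
Łukasiewicz evaluation:
  (q -> q): min(1, 1 − 0.7 + 0.7) = 1
  ~q: Łukasiewicz ¬ gives 1 − 0.7 = 0.3
  ~p: Łukasiewicz ¬ gives 1 − 0.32 = 0.68
  (~q /\ ~p) = min(0.3, 0.68) = 0.3
  ~(~q /\ ~p): Łukasiewicz ¬ gives 1 − 0.3 = 0.7
  ((q -> q) -> ~(~q /\ ~p)): min(1, 1 − 1 + 0.7) = 0.7
  ~((q -> q) -> ~(~q /\ ~p)): Łukasiewicz ¬ gives 1 − 0.7 = 0.3
  Łukasiewicz value = 0.3
Difference: 0 − 0.3 = -0.30

-0.30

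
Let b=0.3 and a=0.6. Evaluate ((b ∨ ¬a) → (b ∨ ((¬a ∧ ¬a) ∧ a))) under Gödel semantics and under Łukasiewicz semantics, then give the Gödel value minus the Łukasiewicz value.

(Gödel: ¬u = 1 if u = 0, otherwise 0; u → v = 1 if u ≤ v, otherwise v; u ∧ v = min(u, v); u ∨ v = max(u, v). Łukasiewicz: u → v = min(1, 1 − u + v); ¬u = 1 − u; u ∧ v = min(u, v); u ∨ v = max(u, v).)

0.00

Gödel evaluation:
  ¬a: Gödel ¬ of 0.6 = 0 (operand ≠ 0)
  (b ∨ ¬a) = max(0.3, 0) = 0.3
  ¬a: Gödel ¬ of 0.6 = 0 (operand ≠ 0)
  ¬a: Gödel ¬ of 0.6 = 0 (operand ≠ 0)
  (¬a ∧ ¬a) = min(0, 0) = 0
  ((¬a ∧ ¬a) ∧ a) = min(0, 0.6) = 0
  (b ∨ ((¬a ∧ ¬a) ∧ a)) = max(0.3, 0) = 0.3
  ((b ∨ ¬a) → (b ∨ ((¬a ∧ ¬a) ∧ a))): 0.3 ≤ 0.3, so result = 1
  Gödel value = 1
Łukasiewicz evaluation:
  ¬a: Łukasiewicz ¬ gives 1 − 0.6 = 0.4
  (b ∨ ¬a) = max(0.3, 0.4) = 0.4
  ¬a: Łukasiewicz ¬ gives 1 − 0.6 = 0.4
  ¬a: Łukasiewicz ¬ gives 1 − 0.6 = 0.4
  (¬a ∧ ¬a) = min(0.4, 0.4) = 0.4
  ((¬a ∧ ¬a) ∧ a) = min(0.4, 0.6) = 0.4
  (b ∨ ((¬a ∧ ¬a) ∧ a)) = max(0.3, 0.4) = 0.4
  ((b ∨ ¬a) → (b ∨ ((¬a ∧ ¬a) ∧ a))): min(1, 1 − 0.4 + 0.4) = 1
  Łukasiewicz value = 1
Difference: 1 − 1 = 0.00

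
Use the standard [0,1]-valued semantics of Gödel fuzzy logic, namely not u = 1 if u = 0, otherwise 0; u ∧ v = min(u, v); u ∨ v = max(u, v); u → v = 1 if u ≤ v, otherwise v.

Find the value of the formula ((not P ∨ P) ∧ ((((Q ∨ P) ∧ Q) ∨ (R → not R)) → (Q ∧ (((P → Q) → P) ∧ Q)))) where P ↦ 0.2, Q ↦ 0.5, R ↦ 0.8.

0.20

not P: Gödel ¬ of 0.2 = 0 (operand ≠ 0)
(not P ∨ P) = max(0, 0.2) = 0.2
(Q ∨ P) = max(0.5, 0.2) = 0.5
((Q ∨ P) ∧ Q) = min(0.5, 0.5) = 0.5
not R: Gödel ¬ of 0.8 = 0 (operand ≠ 0)
(R → not R): 0.8 > 0, so result = 0
(((Q ∨ P) ∧ Q) ∨ (R → not R)) = max(0.5, 0) = 0.5
(P → Q): 0.2 ≤ 0.5, so result = 1
((P → Q) → P): 1 > 0.2, so result = 0.2
(((P → Q) → P) ∧ Q) = min(0.2, 0.5) = 0.2
(Q ∧ (((P → Q) → P) ∧ Q)) = min(0.5, 0.2) = 0.2
((((Q ∨ P) ∧ Q) ∨ (R → not R)) → (Q ∧ (((P → Q) → P) ∧ Q))): 0.5 > 0.2, so result = 0.2
((not P ∨ P) ∧ ((((Q ∨ P) ∧ Q) ∨ (R → not R)) → (Q ∧ (((P → Q) → P) ∧ Q)))) = min(0.2, 0.2) = 0.2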